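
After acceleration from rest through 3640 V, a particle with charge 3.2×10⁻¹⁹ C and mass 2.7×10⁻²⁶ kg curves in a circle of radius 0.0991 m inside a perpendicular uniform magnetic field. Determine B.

v = √(2|q|V/m) = √(2·3.2×10⁻¹⁹·3640/2.7×10⁻²⁶) ≈ 2.937×10⁵ m/s.
B = mv/(|q|r) = (2.7×10⁻²⁶)(2.937×10⁵)/((3.2×10⁻¹⁹)(0.0991)) ≈ 0.250 T.

B ≈ 0.250 T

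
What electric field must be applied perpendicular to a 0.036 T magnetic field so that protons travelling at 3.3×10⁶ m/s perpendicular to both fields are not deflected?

E = 1.2×10⁵ V/m

For straight-line motion qE = qvB, so E = vB.
E = 3.3×10⁶ × 0.036 = 1.2×10⁵ V/m.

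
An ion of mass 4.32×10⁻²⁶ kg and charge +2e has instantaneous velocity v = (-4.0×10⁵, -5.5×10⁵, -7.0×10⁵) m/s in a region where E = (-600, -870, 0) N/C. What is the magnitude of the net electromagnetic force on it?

Only an electric field acts, so F = qE = (3.204×10⁻¹⁹ C)·(-600, -870, 0) = (-1.92×10⁻¹⁶, -2.79×10⁻¹⁶, 0) N.
|F| = 3.39×10⁻¹⁶ N.

|F| ≈ 3.39×10⁻¹⁶ N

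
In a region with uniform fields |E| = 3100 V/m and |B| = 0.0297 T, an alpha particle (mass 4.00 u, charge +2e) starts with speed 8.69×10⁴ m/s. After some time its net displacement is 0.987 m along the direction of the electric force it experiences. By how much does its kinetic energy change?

ΔKE ≈ 9.80×10⁻¹⁶ J

The magnetic force is always ⟂ v and does no work; only the electric force changes KE.
ΔKE = F_E · d = |q|E d = (3.204×10⁻¹⁹)(3100)(0.987) ≈ 9.80×10⁻¹⁶ J.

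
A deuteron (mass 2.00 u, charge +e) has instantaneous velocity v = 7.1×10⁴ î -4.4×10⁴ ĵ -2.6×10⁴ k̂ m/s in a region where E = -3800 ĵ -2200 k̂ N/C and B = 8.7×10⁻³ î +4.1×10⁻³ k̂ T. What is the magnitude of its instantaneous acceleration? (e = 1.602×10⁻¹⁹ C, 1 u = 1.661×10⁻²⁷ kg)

v×B = (-180, -517, 383) N/C.
E + v×B = (-180, -4320, -1820) N/C.
F = q(E + v×B) = (1.602×10⁻¹⁹ C)·(-180, -4320, -1820) = (-2.89×10⁻¹⁷, -6.92×10⁻¹⁶, -2.91×10⁻¹⁶) N.
|a| = |F|/m = 7.510×10⁻¹⁶/3.322×10⁻²⁷ ≈ 2.26×10¹¹ m/s².

|a| ≈ 2.26×10¹¹ m/s²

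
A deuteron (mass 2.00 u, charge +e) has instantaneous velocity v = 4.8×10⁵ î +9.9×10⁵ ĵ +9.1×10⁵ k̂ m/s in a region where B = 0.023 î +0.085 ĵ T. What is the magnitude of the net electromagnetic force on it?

v×B = (-7.74×10⁴, 2.09×10⁴, 1.80×10⁴) N/C.
F = q v×B = (1.602×10⁻¹⁹ C)·(-7.74×10⁴, 2.09×10⁴, 1.80×10⁴) = (-1.24×10⁻¹⁴, 3.35×10⁻¹⁵, 2.89×10⁻¹⁵) N.
|F| = 1.32×10⁻¹⁴ N.

|F| ≈ 1.32×10⁻¹⁴ N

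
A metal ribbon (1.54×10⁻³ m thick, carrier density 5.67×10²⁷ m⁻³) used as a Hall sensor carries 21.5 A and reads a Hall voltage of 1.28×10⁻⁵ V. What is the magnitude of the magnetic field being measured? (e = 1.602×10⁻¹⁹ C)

From V_H = IB/(n e t), B = V_H n e t / I.
B = (1.28×10⁻⁵)(5.67×10²⁷)(1.602×10⁻¹⁹)(1.54×10⁻³)/21.5 ≈ 0.833 T.

B ≈ 0.833 T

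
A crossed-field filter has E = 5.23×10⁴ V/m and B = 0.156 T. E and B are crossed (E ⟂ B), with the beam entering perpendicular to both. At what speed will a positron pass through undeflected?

v = 3.35×10⁵ m/s

Zero net Lorentz force requires |qE| = |q v×B|, i.e. E = vB.
v = E/B = 5.23×10⁴/0.156 = 3.35×10⁵ m/s.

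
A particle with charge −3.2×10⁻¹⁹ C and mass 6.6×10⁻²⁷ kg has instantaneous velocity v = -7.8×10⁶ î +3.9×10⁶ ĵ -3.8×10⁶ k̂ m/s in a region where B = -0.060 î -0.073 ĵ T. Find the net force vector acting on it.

v×B = (-2.77×10⁵, 2.28×10⁵, 8.03×10⁵) N/C.
F = q v×B = (−3.2×10⁻¹⁹ C)·(-2.77×10⁵, 2.28×10⁵, 8.03×10⁵) = (8.88×10⁻¹⁴, -7.30×10⁻¹⁴, -2.57×10⁻¹³) N.

F ≈ (8.88×10⁻¹⁴, -7.30×10⁻¹⁴, -2.57×10⁻¹³) N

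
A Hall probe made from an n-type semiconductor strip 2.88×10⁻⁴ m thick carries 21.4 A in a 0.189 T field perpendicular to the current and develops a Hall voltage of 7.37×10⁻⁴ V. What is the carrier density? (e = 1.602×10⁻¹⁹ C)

n ≈ 1.19×10²⁶ m⁻³

From V_H = IB/(n e t), n = IB/(V_H e t).
n = (21.4)(0.189)/((7.37×10⁻⁴)(1.602×10⁻¹⁹)(2.88×10⁻⁴)) ≈ 1.19×10²⁶ m⁻³.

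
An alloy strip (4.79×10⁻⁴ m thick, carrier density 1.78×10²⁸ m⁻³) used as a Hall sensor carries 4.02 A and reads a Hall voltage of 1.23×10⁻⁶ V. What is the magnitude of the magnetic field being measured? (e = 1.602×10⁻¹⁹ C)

From V_H = IB/(n e t), B = V_H n e t / I.
B = (1.23×10⁻⁶)(1.78×10²⁸)(1.602×10⁻¹⁹)(4.79×10⁻⁴)/4.02 ≈ 0.418 T.

B ≈ 0.418 T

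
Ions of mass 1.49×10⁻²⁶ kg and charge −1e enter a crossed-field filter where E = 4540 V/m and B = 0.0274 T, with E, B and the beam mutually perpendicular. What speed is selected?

For undeflected motion the electric and magnetic forces balance: qE = qvB.
v = E/B = 4540/0.0274 = 1.66×10⁵ m/s.

v = 1.66×10⁵ m/s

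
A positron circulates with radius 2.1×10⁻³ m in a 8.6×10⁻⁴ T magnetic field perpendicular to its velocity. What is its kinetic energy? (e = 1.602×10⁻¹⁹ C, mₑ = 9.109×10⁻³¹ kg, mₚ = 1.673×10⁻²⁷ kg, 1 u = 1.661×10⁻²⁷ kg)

v = |q|Br/m, then KE = ½mv² = (qBr)²/(2m).
v = (1.602×10⁻¹⁹)(8.6×10⁻⁴)(2.1×10⁻³)/9.109×10⁻³¹ ≈ 3.176×10⁵ m/s.
KE = ½(9.109×10⁻³¹)(3.176×10⁵)² ≈ 4.6×10⁻²⁰ J.

KE ≈ 4.6×10⁻²⁰ J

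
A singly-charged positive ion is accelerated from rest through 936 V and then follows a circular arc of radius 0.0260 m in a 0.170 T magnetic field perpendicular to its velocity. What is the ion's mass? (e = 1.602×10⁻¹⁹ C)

Combine |q|V = ½mv² and r = mv/(|q|B): eliminate v to get m = qB²r²/(2V).
m = (1.602×10⁻¹⁹)(0.170)²(0.0260)²/(2·936) ≈ 1.67×10⁻²⁷ kg.

m ≈ 1.67×10⁻²⁷ kg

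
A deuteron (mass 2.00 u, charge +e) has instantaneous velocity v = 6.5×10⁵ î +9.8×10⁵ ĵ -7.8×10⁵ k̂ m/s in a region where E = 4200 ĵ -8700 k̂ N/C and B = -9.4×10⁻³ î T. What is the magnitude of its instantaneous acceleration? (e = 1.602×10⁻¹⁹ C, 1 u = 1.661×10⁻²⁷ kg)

|a| ≈ 5.57×10¹¹ m/s²

v×B = (0, 7330, 9210) N/C.
E + v×B = (0, 1.15×10⁴, 512) N/C.
F = q(E + v×B) = (1.602×10⁻¹⁹ C)·(0, 1.15×10⁴, 512) = (0, 1.85×10⁻¹⁵, 8.20×10⁻¹⁷) N.
|a| = |F|/m = 1.849×10⁻¹⁵/3.322×10⁻²⁷ ≈ 5.57×10¹¹ m/s².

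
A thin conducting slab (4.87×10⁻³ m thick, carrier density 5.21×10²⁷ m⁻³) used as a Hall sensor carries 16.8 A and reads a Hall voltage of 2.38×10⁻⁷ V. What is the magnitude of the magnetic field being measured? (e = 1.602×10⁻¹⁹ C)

B ≈ 0.0576 T

From V_H = IB/(n e t), B = V_H n e t / I.
B = (2.38×10⁻⁷)(5.21×10²⁷)(1.602×10⁻¹⁹)(4.87×10⁻³)/16.8 ≈ 0.0576 T.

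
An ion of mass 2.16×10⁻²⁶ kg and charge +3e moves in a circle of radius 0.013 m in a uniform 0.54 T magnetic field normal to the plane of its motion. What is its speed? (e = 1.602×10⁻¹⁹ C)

From |q|vB = mv²/r, v = |q|Br/m.
v = (4.806×10⁻¹⁹)(0.54)(0.013)/2.16×10⁻²⁶ ≈ 1.6×10⁵ m/s.

v ≈ 1.6×10⁵ m/s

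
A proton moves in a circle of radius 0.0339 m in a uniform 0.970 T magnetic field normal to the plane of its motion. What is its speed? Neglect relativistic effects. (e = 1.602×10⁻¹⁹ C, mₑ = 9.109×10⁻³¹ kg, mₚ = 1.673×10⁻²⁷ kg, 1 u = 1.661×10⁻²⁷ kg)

From |q|vB = mv²/r, v = |q|Br/m.
v = (1.602×10⁻¹⁹)(0.970)(0.0339)/1.673×10⁻²⁷ ≈ 3.15×10⁶ m/s.

v ≈ 3.15×10⁶ m/s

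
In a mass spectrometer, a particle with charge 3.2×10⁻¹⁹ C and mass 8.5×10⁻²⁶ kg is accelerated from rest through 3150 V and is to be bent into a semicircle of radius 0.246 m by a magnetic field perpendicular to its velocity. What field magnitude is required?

v = √(2|q|V/m) = √(2·3.2×10⁻¹⁹·3150/8.5×10⁻²⁶) ≈ 1.540×10⁵ m/s.
B = mv/(|q|r) = (8.5×10⁻²⁶)(1.540×10⁵)/((3.2×10⁻¹⁹)(0.246)) ≈ 0.166 T.

B ≈ 0.166 T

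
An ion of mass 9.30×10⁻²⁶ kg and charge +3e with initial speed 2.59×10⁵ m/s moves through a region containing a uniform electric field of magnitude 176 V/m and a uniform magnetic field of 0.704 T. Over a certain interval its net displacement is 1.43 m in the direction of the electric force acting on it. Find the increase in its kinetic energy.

The magnetic force is always ⟂ v and does no work; only the electric force changes KE.
ΔKE = F_E · d = |q|E d = (4.806×10⁻¹⁹)(176)(1.43) ≈ 1.21×10⁻¹⁶ J.

ΔKE ≈ 1.21×10⁻¹⁶ J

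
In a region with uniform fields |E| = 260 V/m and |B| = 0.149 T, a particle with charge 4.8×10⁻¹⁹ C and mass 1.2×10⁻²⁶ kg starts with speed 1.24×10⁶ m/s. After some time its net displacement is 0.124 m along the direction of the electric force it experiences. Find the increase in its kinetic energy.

ΔKE ≈ 1.55×10⁻¹⁷ J

The magnetic force is always ⟂ v and does no work; only the electric force changes KE.
ΔKE = F_E · d = |q|E d = (4.8×10⁻¹⁹)(260)(0.124) ≈ 1.55×10⁻¹⁷ J.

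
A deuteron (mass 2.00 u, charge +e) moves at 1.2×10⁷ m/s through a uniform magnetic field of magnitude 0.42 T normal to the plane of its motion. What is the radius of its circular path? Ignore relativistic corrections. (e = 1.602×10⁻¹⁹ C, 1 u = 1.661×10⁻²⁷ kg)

The magnetic force provides the centripetal force: |q|vB = mv²/r.
r = mv/(|q|B) = (3.322×10⁻²⁷)(1.2×10⁷)/((1.602×10⁻¹⁹)(0.42)) ≈ 0.59 m.

r ≈ 0.59 m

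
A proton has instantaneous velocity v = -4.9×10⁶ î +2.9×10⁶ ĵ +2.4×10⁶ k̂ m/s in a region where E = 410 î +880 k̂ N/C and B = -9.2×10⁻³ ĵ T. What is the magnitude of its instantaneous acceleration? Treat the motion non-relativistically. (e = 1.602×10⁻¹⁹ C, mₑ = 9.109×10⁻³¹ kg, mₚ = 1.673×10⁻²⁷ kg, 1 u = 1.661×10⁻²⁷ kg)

v×B = (2.21×10⁴, 0, 4.51×10⁴) N/C.
E + v×B = (2.25×10⁴, 0, 4.60×10⁴) N/C.
F = q(E + v×B) = (1.602×10⁻¹⁹ C)·(2.25×10⁴, 0, 4.60×10⁴) = (3.60×10⁻¹⁵, 0, 7.36×10⁻¹⁵) N.
|a| = |F|/m = 8.197×10⁻¹⁵/1.673×10⁻²⁷ ≈ 4.90×10¹² m/s².

|a| ≈ 4.90×10¹² m/s²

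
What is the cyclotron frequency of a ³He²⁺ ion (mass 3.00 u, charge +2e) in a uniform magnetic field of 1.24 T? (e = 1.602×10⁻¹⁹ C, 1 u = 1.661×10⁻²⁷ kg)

f ≈ 1.27×10⁷ Hz

f = |q|B/(2πm).
f = (3.204×10⁻¹⁹)(1.24)/(2π·4.983×10⁻²⁷) ≈ 1.27×10⁷ Hz.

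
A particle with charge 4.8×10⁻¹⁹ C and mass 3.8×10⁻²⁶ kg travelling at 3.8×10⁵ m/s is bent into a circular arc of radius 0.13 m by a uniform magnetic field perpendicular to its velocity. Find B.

B ≈ 0.23 T

From |q|vB = mv²/r, B = mv/(|q|r).
B = (3.8×10⁻²⁶)(3.8×10⁵)/((4.8×10⁻¹⁹)(0.13)) ≈ 0.23 T.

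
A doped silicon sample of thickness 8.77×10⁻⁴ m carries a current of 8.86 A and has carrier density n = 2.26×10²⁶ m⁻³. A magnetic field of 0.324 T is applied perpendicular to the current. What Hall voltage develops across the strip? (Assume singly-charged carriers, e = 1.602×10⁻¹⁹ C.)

V_H ≈ 9.04×10⁻⁵ V

V_H = IB/(n e t).
V_H = (8.86)(0.324)/((2.26×10²⁶)(1.602×10⁻¹⁹)(8.77×10⁻⁴)) ≈ 9.04×10⁻⁵ V.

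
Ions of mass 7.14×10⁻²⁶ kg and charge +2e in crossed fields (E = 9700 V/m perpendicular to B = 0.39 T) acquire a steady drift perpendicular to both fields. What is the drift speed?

v_d ≈ 2.5×10⁴ m/s

In crossed fields the guiding centre drifts at v_d = |E×B|/B² = E/B, independent of charge and mass.
v_d = 9700/0.39 = 2.5×10⁴ m/s.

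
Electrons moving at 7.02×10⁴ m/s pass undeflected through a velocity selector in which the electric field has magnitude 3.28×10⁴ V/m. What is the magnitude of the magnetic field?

B = 0.467 T

Balance of forces in the selector: qE = qvB ⇒ B = E/v.
B = 3.28×10⁴/7.02×10⁴ = 0.467 T.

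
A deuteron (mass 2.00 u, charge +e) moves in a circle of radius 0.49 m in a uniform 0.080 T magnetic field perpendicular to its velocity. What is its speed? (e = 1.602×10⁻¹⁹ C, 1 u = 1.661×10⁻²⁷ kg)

From |q|vB = mv²/r, v = |q|Br/m.
v = (1.602×10⁻¹⁹)(0.080)(0.49)/3.322×10⁻²⁷ ≈ 1.9×10⁶ m/s.

v ≈ 1.9×10⁶ m/s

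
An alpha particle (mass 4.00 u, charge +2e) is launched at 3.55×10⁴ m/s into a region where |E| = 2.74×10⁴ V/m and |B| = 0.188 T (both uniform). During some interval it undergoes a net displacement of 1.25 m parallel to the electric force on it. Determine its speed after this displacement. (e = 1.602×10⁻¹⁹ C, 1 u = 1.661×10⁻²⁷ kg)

v_f ≈ 1.82×10⁶ m/s

B does no work; ΔKE = |q|E d.
½mv_f² = ½mv₀² + |q|Ed = ½(6.644×10⁻²⁷)(3.55×10⁴)² + (3.204×10⁻¹⁹)(2.74×10⁴)(1.25) ≈ 4.187×10⁻¹⁸ J + 1.097×10⁻¹⁴ J ≈ 1.098×10⁻¹⁴ J.
v_f = √(2·1.098×10⁻¹⁴/6.644×10⁻²⁷) ≈ 1.82×10⁶ m/s.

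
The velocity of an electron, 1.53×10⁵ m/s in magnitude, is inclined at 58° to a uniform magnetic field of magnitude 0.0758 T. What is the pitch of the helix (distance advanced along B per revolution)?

v∥ = v cosθ = 1.53×10⁵·cos58° ≈ 8.108×10⁴ m/s.
T = 2πm/(|q|B) = 2π(9.109×10⁻³¹)/((1.602×10⁻¹⁹)(0.0758)) ≈ 4.713×10⁻¹⁰ s.
pitch = v∥ T = (8.108×10⁴)(4.713×10⁻¹⁰) ≈ 3.82×10⁻⁵ m.

p ≈ 3.82×10⁻⁵ m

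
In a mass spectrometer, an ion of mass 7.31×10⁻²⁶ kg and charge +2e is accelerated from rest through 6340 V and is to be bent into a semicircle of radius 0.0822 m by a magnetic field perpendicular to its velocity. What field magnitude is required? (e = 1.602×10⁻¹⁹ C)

B ≈ 0.654 T

v = √(2|q|V/m) = √(2·3.204×10⁻¹⁹·6340/7.31×10⁻²⁶) ≈ 2.357×10⁵ m/s.
B = mv/(|q|r) = (7.31×10⁻²⁶)(2.357×10⁵)/((3.204×10⁻¹⁹)(0.0822)) ≈ 0.654 T.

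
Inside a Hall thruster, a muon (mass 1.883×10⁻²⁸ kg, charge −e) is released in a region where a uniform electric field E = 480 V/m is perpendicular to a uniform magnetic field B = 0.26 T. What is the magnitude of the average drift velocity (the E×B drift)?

The steady drift has the magnetic force balancing the electric force, so v_d = E/B.
v_d = 480/0.26 = 1800 m/s.

v_d ≈ 1800 m/s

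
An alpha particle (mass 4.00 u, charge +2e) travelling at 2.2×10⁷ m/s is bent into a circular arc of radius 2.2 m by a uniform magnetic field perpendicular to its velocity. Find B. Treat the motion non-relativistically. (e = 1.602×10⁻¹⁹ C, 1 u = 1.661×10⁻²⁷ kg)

From |q|vB = mv²/r, B = mv/(|q|r).
B = (6.644×10⁻²⁷)(2.2×10⁷)/((3.204×10⁻¹⁹)(2.2)) ≈ 0.21 T.

B ≈ 0.21 T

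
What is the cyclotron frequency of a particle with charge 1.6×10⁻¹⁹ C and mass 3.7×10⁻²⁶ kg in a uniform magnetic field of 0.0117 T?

f ≈ 8050 Hz

f = |q|B/(2πm).
f = (1.6×10⁻¹⁹)(0.0117)/(2π·3.7×10⁻²⁶) ≈ 8050 Hz.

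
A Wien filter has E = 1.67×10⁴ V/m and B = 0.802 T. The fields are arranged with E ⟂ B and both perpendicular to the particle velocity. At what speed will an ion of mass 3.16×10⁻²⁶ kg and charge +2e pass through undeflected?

v = 2.08×10⁴ m/s

For undeflected motion the electric and magnetic forces balance: qE = qvB.
v = E/B = 1.67×10⁴/0.802 = 2.08×10⁴ m/s.
The result is independent of the particle's charge and mass.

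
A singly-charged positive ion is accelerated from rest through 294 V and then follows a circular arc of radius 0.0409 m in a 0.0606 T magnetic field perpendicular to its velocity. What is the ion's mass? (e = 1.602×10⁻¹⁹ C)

Combine |q|V = ½mv² and r = mv/(|q|B): eliminate v to get m = qB²r²/(2V).
m = (1.602×10⁻¹⁹)(0.0606)²(0.0409)²/(2·294) ≈ 1.67×10⁻²⁷ kg.

m ≈ 1.67×10⁻²⁷ kg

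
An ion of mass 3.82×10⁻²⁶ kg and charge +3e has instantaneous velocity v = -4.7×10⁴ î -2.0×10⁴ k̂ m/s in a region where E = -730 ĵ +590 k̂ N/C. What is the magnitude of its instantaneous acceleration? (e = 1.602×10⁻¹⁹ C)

Only an electric field acts, so F = qE = (4.806×10⁻¹⁹ C)·(0, -730, 590) = (0, -3.51×10⁻¹⁶, 2.84×10⁻¹⁶) N.
|a| = |F|/m = 4.511×10⁻¹⁶/3.82×10⁻²⁶ ≈ 1.18×10¹⁰ m/s².

|a| ≈ 1.18×10¹⁰ m/s²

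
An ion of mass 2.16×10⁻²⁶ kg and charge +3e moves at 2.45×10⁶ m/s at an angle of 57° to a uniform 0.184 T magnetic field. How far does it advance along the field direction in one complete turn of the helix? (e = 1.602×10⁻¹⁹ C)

p ≈ 2.05 m

v∥ = v cosθ = 2.45×10⁶·cos57° ≈ 1.334×10⁶ m/s.
T = 2πm/(|q|B) = 2π(2.16×10⁻²⁶)/((4.806×10⁻¹⁹)(0.184)) ≈ 1.535×10⁻⁶ s.
pitch = v∥ T = (1.334×10⁶)(1.535×10⁻⁶) ≈ 2.05 m.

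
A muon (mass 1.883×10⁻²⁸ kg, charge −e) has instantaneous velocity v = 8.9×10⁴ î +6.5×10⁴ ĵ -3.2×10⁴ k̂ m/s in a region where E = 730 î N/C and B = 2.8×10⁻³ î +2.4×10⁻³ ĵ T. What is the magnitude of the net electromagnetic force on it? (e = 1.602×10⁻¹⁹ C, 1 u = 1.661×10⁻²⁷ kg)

|F| ≈ 1.30×10⁻¹⁶ N

v×B = (76.8, -89.6, 31.6) N/C.
E + v×B = (807, -89.6, 31.6) N/C.
F = q(E + v×B) = (−1.602×10⁻¹⁹ C)·(807, -89.6, 31.6) = (-1.29×10⁻¹⁶, 1.44×10⁻¹⁷, -5.06×10⁻¹⁸) N.
|F| = 1.30×10⁻¹⁶ N.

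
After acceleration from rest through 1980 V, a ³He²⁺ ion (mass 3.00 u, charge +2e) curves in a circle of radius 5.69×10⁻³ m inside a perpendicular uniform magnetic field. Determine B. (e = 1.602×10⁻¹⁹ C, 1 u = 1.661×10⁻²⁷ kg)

B ≈ 1.38 T

v = √(2|q|V/m) = √(2·3.204×10⁻¹⁹·1980/4.983×10⁻²⁷) ≈ 5.046×10⁵ m/s.
B = mv/(|q|r) = (4.983×10⁻²⁷)(5.046×10⁵)/((3.204×10⁻¹⁹)(5.69×10⁻³)) ≈ 1.38 T.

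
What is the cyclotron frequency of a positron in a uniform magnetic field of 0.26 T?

f = |q|B/(2πm).
f = (1.602×10⁻¹⁹)(0.26)/(2π·9.109×10⁻³¹) ≈ 7.3×10⁹ Hz.

f ≈ 7.3×10⁹ Hz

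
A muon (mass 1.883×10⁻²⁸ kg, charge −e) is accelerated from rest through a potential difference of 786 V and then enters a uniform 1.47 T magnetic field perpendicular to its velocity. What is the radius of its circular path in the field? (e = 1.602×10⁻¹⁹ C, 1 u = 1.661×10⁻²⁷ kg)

Acceleration: |q|V = ½mv² ⇒ v = √(2|q|V/m) = √(2·1.602×10⁻¹⁹·786/1.883×10⁻²⁸) ≈ 1.156×10⁶ m/s.
In the field: r = mv/(|q|B) = (1.883×10⁻²⁸)(1.156×10⁶)/((1.602×10⁻¹⁹)(1.47)) ≈ 9.25×10⁻⁴ m.

r ≈ 9.25×10⁻⁴ m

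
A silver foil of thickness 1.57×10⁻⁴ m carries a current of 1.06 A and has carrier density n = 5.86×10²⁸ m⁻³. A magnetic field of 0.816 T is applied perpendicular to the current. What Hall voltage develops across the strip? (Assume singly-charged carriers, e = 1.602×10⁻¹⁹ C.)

V_H = IB/(n e t).
V_H = (1.06)(0.816)/((5.86×10²⁸)(1.602×10⁻¹⁹)(1.57×10⁻⁴)) ≈ 5.87×10⁻⁷ V.

V_H ≈ 5.87×10⁻⁷ V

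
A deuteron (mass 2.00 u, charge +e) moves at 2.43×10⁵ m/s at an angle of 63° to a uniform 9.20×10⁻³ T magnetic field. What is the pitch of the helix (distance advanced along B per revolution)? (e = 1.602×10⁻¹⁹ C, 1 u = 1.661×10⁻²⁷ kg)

v∥ = v cosθ = 2.43×10⁵·cos63° ≈ 1.103×10⁵ m/s.
T = 2πm/(|q|B) = 2π(3.322×10⁻²⁷)/((1.602×10⁻¹⁹)(9.20×10⁻³)) ≈ 1.416×10⁻⁵ s.
pitch = v∥ T = (1.103×10⁵)(1.416×10⁻⁵) ≈ 1.56 m.

p ≈ 1.56 m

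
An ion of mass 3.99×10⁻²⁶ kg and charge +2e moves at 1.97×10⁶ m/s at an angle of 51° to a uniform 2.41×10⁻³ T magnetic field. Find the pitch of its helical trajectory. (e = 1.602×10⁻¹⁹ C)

v∥ = v cosθ = 1.97×10⁶·cos51° ≈ 1.240×10⁶ m/s.
T = 2πm/(|q|B) = 2π(3.99×10⁻²⁶)/((3.204×10⁻¹⁹)(2.41×10⁻³)) ≈ 3.247×10⁻⁴ s.
pitch = v∥ T = (1.240×10⁶)(3.247×10⁻⁴) ≈ 403 m.

p ≈ 403 m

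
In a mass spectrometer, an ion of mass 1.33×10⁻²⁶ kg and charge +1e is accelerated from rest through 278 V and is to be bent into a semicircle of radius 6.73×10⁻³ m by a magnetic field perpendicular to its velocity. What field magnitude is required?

B ≈ 1.01 T

v = √(2|q|V/m) = √(2·1.602×10⁻¹⁹·278/1.33×10⁻²⁶) ≈ 8.184×10⁴ m/s.
B = mv/(|q|r) = (1.33×10⁻²⁶)(8.184×10⁴)/((1.602×10⁻¹⁹)(6.73×10⁻³)) ≈ 1.01 T.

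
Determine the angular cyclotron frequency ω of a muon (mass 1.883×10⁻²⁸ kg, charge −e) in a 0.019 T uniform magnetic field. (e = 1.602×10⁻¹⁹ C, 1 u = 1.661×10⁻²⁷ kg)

ω ≈ 1.6×10⁷ rad/s

ω = |q|B/m.
ω = (1.602×10⁻¹⁹)(0.019)/1.883×10⁻²⁸ ≈ 1.6×10⁷ rad/s.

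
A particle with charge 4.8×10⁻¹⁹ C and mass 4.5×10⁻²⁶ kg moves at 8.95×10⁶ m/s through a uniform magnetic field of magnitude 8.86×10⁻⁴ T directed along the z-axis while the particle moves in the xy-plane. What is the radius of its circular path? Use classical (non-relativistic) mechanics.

The magnetic force provides the centripetal force: |q|vB = mv²/r.
r = mv/(|q|B) = (4.5×10⁻²⁶)(8.95×10⁶)/((4.8×10⁻¹⁹)(8.86×10⁻⁴)) ≈ 947 m.

r ≈ 947 m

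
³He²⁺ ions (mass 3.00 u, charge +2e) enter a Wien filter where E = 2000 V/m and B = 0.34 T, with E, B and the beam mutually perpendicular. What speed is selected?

v = 5900 m/s

For undeflected motion the electric and magnetic forces balance: qE = qvB.
v = E/B = 2000/0.34 = 5900 m/s.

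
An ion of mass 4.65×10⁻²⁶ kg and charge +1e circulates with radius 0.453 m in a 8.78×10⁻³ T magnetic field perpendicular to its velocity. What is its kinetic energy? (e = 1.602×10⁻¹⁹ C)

v = |q|Br/m, then KE = ½mv² = (qBr)²/(2m).
v = (1.602×10⁻¹⁹)(8.78×10⁻³)(0.453)/4.65×10⁻²⁶ ≈ 1.370×10⁴ m/s.
KE = ½(4.65×10⁻²⁶)(1.370×10⁴)² ≈ 4.37×10⁻¹⁸ J.

KE ≈ 4.37×10⁻¹⁸ J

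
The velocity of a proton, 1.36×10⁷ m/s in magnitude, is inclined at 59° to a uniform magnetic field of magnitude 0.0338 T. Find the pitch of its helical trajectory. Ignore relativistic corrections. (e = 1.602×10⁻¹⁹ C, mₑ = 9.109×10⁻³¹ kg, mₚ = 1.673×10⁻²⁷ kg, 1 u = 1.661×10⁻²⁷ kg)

v∥ = v cosθ = 1.36×10⁷·cos59° ≈ 7.005×10⁶ m/s.
T = 2πm/(|q|B) = 2π(1.673×10⁻²⁷)/((1.602×10⁻¹⁹)(0.0338)) ≈ 1.941×10⁻⁶ s.
pitch = v∥ T = (7.005×10⁶)(1.941×10⁻⁶) ≈ 13.6 m.

p ≈ 13.6 m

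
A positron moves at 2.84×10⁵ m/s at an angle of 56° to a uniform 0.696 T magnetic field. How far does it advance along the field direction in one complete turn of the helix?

v∥ = v cosθ = 2.84×10⁵·cos56° ≈ 1.588×10⁵ m/s.
T = 2πm/(|q|B) = 2π(9.109×10⁻³¹)/((1.602×10⁻¹⁹)(0.696)) ≈ 5.133×10⁻¹¹ s.
pitch = v∥ T = (1.588×10⁵)(5.133×10⁻¹¹) ≈ 8.15×10⁻⁶ m.

p ≈ 8.15×10⁻⁶ m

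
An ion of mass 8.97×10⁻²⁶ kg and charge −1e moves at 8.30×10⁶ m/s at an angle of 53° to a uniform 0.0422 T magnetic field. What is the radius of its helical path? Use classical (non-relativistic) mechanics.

r ≈ 88.0 m

v⊥ = v sinθ = 8.30×10⁶·sin53° ≈ 6.629×10⁶ m/s.
r = m v⊥/(|q|B) = (8.97×10⁻²⁶)(6.629×10⁶)/((1.602×10⁻¹⁹)(0.0422)) ≈ 88.0 m.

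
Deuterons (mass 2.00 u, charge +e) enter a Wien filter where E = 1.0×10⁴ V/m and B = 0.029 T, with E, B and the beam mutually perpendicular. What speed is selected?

Straight-line motion ⇒ electric and magnetic forces cancel, so E = vB.
v = E/B = 1.0×10⁴/0.029 = 3.4×10⁵ m/s.

v = 3.4×10⁵ m/s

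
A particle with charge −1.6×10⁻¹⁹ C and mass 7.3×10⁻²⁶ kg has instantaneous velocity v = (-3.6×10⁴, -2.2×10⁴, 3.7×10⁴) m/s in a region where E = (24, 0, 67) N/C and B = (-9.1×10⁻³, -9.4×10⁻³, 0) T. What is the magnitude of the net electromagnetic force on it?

|F| ≈ 8.67×10⁻¹⁷ N

v×B = (348, -337, 138) N/C.
E + v×B = (372, -337, 205) N/C.
F = q(E + v×B) = (−1.6×10⁻¹⁹ C)·(372, -337, 205) = (-5.95×10⁻¹⁷, 5.39×10⁻¹⁷, -3.28×10⁻¹⁷) N.
|F| = 8.67×10⁻¹⁷ N.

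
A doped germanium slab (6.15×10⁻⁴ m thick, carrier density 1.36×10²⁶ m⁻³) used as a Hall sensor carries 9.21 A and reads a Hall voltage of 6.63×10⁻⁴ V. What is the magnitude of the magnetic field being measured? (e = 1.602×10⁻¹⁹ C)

B ≈ 0.965 T

From V_H = IB/(n e t), B = V_H n e t / I.
B = (6.63×10⁻⁴)(1.36×10²⁶)(1.602×10⁻¹⁹)(6.15×10⁻⁴)/9.21 ≈ 0.965 T.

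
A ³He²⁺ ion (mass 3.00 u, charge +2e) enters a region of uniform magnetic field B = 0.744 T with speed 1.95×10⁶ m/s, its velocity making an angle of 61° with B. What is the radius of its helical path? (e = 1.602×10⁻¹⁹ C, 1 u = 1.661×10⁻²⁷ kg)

v⊥ = v sinθ = 1.95×10⁶·sin61° ≈ 1.706×10⁶ m/s.
r = m v⊥/(|q|B) = (4.983×10⁻²⁷)(1.706×10⁶)/((3.204×10⁻¹⁹)(0.744)) ≈ 0.0357 m.

r ≈ 0.0357 m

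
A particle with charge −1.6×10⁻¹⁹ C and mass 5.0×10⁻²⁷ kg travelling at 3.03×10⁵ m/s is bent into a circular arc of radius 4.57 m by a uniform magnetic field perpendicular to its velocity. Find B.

From |q|vB = mv²/r, B = mv/(|q|r).
B = (5.0×10⁻²⁷)(3.03×10⁵)/((1.6×10⁻¹⁹)(4.57)) ≈ 2.07×10⁻³ T.

B ≈ 2.07×10⁻³ T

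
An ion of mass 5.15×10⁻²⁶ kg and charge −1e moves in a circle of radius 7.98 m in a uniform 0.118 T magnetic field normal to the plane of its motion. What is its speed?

From |q|vB = mv²/r, v = |q|Br/m.
v = (1.602×10⁻¹⁹)(0.118)(7.98)/5.15×10⁻²⁶ ≈ 2.93×10⁶ m/s.

v ≈ 2.93×10⁶ m/s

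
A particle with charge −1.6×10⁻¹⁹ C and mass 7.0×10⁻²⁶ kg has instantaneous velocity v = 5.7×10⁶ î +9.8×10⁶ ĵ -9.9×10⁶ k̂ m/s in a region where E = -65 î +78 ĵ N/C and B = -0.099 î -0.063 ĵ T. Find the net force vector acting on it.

F ≈ (9.98×10⁻¹⁴, -1.57×10⁻¹³, -9.78×10⁻¹⁴) N

v×B = (-6.24×10⁵, 9.80×10⁵, 6.11×10⁵) N/C.
E + v×B = (-6.24×10⁵, 9.80×10⁵, 6.11×10⁵) N/C.
F = q(E + v×B) = (−1.6×10⁻¹⁹ C)·(-6.24×10⁵, 9.80×10⁵, 6.11×10⁵) = (9.98×10⁻¹⁴, -1.57×10⁻¹³, -9.78×10⁻¹⁴) N.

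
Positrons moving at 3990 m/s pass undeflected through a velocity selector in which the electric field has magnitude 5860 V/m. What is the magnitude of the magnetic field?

Balance of forces in the selector: qE = qvB ⇒ B = E/v.
B = 5860/3990 = 1.47 T.

B = 1.47 T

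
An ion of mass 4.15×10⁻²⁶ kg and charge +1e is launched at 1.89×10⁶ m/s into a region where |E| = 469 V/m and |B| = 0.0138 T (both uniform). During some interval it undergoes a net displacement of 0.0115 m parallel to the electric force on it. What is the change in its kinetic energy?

The magnetic force is always ⟂ v and does no work; only the electric force changes KE.
ΔKE = F_E · d = |q|E d = (1.602×10⁻¹⁹)(469)(0.0115) ≈ 8.64×10⁻¹⁹ J.

ΔKE ≈ 8.64×10⁻¹⁹ J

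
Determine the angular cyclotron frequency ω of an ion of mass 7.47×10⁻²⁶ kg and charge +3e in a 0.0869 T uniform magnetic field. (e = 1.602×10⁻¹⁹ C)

ω = |q|B/m.
ω = (4.806×10⁻¹⁹)(0.0869)/7.47×10⁻²⁶ ≈ 5.59×10⁵ rad/s.

ω ≈ 5.59×10⁵ rad/s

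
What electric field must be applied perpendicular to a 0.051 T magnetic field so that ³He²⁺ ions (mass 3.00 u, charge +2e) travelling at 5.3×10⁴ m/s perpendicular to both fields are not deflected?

E = 2700 V/m

For straight-line motion qE = qvB, so E = vB.
E = 5.3×10⁴ × 0.051 = 2700 V/m.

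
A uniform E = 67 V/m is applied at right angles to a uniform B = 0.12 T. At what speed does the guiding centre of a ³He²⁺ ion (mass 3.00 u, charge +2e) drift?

v_d ≈ 560 m/s

The steady drift has the magnetic force balancing the electric force, so v_d = E/B.
v_d = 67/0.12 = 560 m/s.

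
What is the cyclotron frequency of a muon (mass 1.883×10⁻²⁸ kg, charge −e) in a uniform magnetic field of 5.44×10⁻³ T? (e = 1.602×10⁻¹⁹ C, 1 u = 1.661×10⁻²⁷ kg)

f = |q|B/(2πm).
f = (1.602×10⁻¹⁹)(5.44×10⁻³)/(2π·1.883×10⁻²⁸) ≈ 7.37×10⁵ Hz.

f ≈ 7.37×10⁵ Hz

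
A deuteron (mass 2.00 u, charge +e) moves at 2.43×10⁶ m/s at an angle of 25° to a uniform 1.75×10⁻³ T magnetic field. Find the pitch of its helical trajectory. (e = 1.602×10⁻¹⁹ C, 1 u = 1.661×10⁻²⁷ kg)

p ≈ 164 m

v∥ = v cosθ = 2.43×10⁶·cos25° ≈ 2.202×10⁶ m/s.
T = 2πm/(|q|B) = 2π(3.322×10⁻²⁷)/((1.602×10⁻¹⁹)(1.75×10⁻³)) ≈ 7.445×10⁻⁵ s.
pitch = v∥ T = (2.202×10⁶)(7.445×10⁻⁵) ≈ 164 m.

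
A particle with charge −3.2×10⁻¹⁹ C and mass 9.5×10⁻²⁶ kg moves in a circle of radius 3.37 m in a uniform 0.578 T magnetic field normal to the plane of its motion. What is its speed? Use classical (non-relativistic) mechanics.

From |q|vB = mv²/r, v = |q|Br/m.
v = (3.2×10⁻¹⁹)(0.578)(3.37)/9.5×10⁻²⁶ ≈ 6.56×10⁶ m/s.

v ≈ 6.56×10⁶ m/s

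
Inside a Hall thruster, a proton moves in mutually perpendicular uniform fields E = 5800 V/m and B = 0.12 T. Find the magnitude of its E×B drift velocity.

In crossed fields the guiding centre drifts at v_d = |E×B|/B² = E/B, independent of charge and mass.
v_d = 5800/0.12 = 4.8×10⁴ m/s.

v_d ≈ 4.8×10⁴ m/s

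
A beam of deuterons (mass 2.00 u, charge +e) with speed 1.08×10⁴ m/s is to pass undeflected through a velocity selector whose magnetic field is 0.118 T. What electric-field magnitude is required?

For straight-line motion qE = qvB, so E = vB.
E = 1.08×10⁴ × 0.118 = 1270 V/m.

E = 1270 V/m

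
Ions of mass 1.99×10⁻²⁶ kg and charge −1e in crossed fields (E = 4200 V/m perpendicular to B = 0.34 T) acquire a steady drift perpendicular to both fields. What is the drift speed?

The E×B drift speed is v_d = E/B.
v_d = 4200/0.34 = 1.2×10⁴ m/s.

v_d ≈ 1.2×10⁴ m/s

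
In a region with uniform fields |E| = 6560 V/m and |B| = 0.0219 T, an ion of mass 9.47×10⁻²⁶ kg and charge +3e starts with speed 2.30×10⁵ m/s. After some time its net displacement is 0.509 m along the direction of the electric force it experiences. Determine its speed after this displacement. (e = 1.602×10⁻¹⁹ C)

v_f ≈ 2.95×10⁵ m/s

B does no work; ΔKE = |q|E d.
½mv_f² = ½mv₀² + |q|Ed = ½(9.47×10⁻²⁶)(2.30×10⁵)² + (4.806×10⁻¹⁹)(6560)(0.509) ≈ 2.505×10⁻¹⁵ J + 1.605×10⁻¹⁵ J ≈ 4.110×10⁻¹⁵ J.
v_f = √(2·4.110×10⁻¹⁵/9.47×10⁻²⁶) ≈ 2.95×10⁵ m/s.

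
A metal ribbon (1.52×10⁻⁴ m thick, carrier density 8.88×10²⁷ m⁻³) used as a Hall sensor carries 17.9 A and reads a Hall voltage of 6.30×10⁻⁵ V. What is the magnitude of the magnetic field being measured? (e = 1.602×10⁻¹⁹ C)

From V_H = IB/(n e t), B = V_H n e t / I.
B = (6.30×10⁻⁵)(8.88×10²⁷)(1.602×10⁻¹⁹)(1.52×10⁻⁴)/17.9 ≈ 0.761 T.

B ≈ 0.761 T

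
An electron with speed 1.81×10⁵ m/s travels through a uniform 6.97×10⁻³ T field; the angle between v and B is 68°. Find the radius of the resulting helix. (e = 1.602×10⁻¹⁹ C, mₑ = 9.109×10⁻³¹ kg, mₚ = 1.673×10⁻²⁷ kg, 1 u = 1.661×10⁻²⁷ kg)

v⊥ = v sinθ = 1.81×10⁵·sin68° ≈ 1.678×10⁵ m/s.
r = m v⊥/(|q|B) = (9.109×10⁻³¹)(1.678×10⁵)/((1.602×10⁻¹⁹)(6.97×10⁻³)) ≈ 1.37×10⁻⁴ m.

r ≈ 1.37×10⁻⁴ m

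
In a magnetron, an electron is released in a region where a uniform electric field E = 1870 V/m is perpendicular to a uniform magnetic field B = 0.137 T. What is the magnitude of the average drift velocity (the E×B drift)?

In crossed fields the guiding centre drifts at v_d = |E×B|/B² = E/B, independent of charge and mass.
v_d = 1870/0.137 = 1.36×10⁴ m/s.

v_d ≈ 1.36×10⁴ m/s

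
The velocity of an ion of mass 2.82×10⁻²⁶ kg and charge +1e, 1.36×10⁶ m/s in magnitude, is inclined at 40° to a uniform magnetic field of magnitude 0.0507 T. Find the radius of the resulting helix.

r ≈ 3.04 m

v⊥ = v sinθ = 1.36×10⁶·sin40° ≈ 8.742×10⁵ m/s.
r = m v⊥/(|q|B) = (2.82×10⁻²⁶)(8.742×10⁵)/((1.602×10⁻¹⁹)(0.0507)) ≈ 3.04 m.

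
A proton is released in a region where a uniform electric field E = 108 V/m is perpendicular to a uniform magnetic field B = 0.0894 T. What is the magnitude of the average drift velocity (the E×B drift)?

v_d ≈ 1210 m/s

The steady drift has the magnetic force balancing the electric force, so v_d = E/B.
v_d = 108/0.0894 = 1210 m/s.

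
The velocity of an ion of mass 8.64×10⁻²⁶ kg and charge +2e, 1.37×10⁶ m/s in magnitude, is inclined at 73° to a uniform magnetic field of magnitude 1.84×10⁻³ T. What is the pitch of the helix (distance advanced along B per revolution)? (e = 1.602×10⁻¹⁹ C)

p ≈ 369 m

v∥ = v cosθ = 1.37×10⁶·cos73° ≈ 4.005×10⁵ m/s.
T = 2πm/(|q|B) = 2π(8.64×10⁻²⁶)/((3.204×10⁻¹⁹)(1.84×10⁻³)) ≈ 9.208×10⁻⁴ s.
pitch = v∥ T = (4.005×10⁵)(9.208×10⁻⁴) ≈ 369 m.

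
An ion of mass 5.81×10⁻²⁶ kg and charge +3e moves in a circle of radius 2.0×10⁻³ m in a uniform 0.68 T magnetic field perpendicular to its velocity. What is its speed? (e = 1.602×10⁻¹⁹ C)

v ≈ 1.1×10⁴ m/s

From |q|vB = mv²/r, v = |q|Br/m.
v = (4.806×10⁻¹⁹)(0.68)(2.0×10⁻³)/5.81×10⁻²⁶ ≈ 1.1×10⁴ m/s.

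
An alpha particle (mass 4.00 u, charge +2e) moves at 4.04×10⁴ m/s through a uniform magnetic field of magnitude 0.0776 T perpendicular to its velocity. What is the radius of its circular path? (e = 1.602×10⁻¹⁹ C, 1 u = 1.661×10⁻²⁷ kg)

The magnetic force provides the centripetal force: |q|vB = mv²/r.
r = mv/(|q|B) = (6.644×10⁻²⁷)(4.04×10⁴)/((3.204×10⁻¹⁹)(0.0776)) ≈ 0.0108 m.

r ≈ 0.0108 m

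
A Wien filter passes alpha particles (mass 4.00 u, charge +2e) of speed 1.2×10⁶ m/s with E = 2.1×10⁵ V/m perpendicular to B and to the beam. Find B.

Balance of forces in the selector: qE = qvB ⇒ B = E/v.
B = 2.1×10⁵/1.2×10⁶ = 0.17 T.

B = 0.17 T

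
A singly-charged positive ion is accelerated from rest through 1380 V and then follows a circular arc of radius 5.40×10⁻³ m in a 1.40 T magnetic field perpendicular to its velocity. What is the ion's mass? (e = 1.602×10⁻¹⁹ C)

Combine |q|V = ½mv² and r = mv/(|q|B): eliminate v to get m = qB²r²/(2V).
m = (1.602×10⁻¹⁹)(1.40)²(5.40×10⁻³)²/(2·1380) ≈ 3.32×10⁻²⁷ kg.

m ≈ 3.32×10⁻²⁷ kg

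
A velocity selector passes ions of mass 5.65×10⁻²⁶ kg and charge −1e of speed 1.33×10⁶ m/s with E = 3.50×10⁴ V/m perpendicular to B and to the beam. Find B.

B = 0.0263 T

Balance of forces in the selector: qE = qvB ⇒ B = E/v.
B = 3.50×10⁴/1.33×10⁶ = 0.0263 T.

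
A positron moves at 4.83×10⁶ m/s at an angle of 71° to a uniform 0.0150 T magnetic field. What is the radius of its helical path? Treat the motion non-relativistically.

v⊥ = v sinθ = 4.83×10⁶·sin71° ≈ 4.567×10⁶ m/s.
r = m v⊥/(|q|B) = (9.109×10⁻³¹)(4.567×10⁶)/((1.602×10⁻¹⁹)(0.0150)) ≈ 1.73×10⁻³ m.

r ≈ 1.73×10⁻³ m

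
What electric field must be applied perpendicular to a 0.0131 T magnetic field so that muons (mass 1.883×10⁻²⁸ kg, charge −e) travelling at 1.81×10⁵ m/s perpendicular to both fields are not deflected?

For straight-line motion qE = qvB, so E = vB.
E = 1.81×10⁵ × 0.0131 = 2370 V/m.

E = 2370 V/m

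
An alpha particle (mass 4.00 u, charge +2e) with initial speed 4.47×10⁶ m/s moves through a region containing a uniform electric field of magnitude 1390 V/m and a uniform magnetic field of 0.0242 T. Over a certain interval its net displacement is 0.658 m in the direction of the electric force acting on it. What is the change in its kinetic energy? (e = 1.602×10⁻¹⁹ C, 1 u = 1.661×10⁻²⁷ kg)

The magnetic force is always ⟂ v and does no work; only the electric force changes KE.
ΔKE = F_E · d = |q|E d = (3.204×10⁻¹⁹)(1390)(0.658) ≈ 2.93×10⁻¹⁶ J.

ΔKE ≈ 2.93×10⁻¹⁶ J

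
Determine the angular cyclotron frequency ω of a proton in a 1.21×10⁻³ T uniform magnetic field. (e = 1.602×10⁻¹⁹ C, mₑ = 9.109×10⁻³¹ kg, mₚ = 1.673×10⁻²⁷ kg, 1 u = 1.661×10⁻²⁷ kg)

ω = |q|B/m.
ω = (1.602×10⁻¹⁹)(1.21×10⁻³)/1.673×10⁻²⁷ ≈ 1.16×10⁵ rad/s.

ω ≈ 1.16×10⁵ rad/s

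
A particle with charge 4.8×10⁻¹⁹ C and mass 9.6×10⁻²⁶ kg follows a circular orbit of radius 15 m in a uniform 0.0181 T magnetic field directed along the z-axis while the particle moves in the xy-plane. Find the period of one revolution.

The cyclotron period depends only on m, q, B: T = 2πm/(|q|B).
T = 2π(9.6×10⁻²⁶)/((4.8×10⁻¹⁹)(0.0181)) ≈ 6.94×10⁻⁵ s.

T ≈ 6.94×10⁻⁵ s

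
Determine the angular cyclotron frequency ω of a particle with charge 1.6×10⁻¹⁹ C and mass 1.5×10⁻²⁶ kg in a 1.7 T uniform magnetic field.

ω ≈ 1.8×10⁷ rad/s

ω = |q|B/m.
ω = (1.6×10⁻¹⁹)(1.7)/1.5×10⁻²⁶ ≈ 1.8×10⁷ rad/s.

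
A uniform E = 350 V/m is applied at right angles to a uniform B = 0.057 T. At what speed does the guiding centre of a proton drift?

v_d ≈ 6100 m/s

The steady drift has the magnetic force balancing the electric force, so v_d = E/B.
v_d = 350/0.057 = 6100 m/s.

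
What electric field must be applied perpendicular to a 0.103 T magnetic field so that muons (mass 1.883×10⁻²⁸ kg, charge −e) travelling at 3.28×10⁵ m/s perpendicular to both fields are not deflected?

For straight-line motion qE = qvB, so E = vB.
E = 3.28×10⁵ × 0.103 = 3.38×10⁴ V/m.

E = 3.38×10⁴ V/m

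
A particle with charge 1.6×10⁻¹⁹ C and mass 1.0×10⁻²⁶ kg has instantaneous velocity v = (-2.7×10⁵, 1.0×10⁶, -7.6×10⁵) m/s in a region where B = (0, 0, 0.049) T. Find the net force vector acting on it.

v×B = (4.90×10⁴, 1.32×10⁴, 0) N/C.
F = q v×B = (1.6×10⁻¹⁹ C)·(4.90×10⁴, 1.32×10⁴, 0) = (7.84×10⁻¹⁵, 2.12×10⁻¹⁵, 0) N.

F ≈ (7.84×10⁻¹⁵, 2.12×10⁻¹⁵, 0) N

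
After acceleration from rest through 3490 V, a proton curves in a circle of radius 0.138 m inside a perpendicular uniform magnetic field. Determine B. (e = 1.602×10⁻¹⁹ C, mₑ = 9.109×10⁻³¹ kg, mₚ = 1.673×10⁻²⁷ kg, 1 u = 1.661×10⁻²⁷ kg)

v = √(2|q|V/m) = √(2·1.602×10⁻¹⁹·3490/1.673×10⁻²⁷) ≈ 8.175×10⁵ m/s.
B = mv/(|q|r) = (1.673×10⁻²⁷)(8.175×10⁵)/((1.602×10⁻¹⁹)(0.138)) ≈ 0.0619 T.

B ≈ 0.0619 T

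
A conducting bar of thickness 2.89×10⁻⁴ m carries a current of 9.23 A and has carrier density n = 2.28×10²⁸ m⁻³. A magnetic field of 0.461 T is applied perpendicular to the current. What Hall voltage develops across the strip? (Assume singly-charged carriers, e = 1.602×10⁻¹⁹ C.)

V_H ≈ 4.03×10⁻⁶ V

V_H = IB/(n e t).
V_H = (9.23)(0.461)/((2.28×10²⁸)(1.602×10⁻¹⁹)(2.89×10⁻⁴)) ≈ 4.03×10⁻⁶ V.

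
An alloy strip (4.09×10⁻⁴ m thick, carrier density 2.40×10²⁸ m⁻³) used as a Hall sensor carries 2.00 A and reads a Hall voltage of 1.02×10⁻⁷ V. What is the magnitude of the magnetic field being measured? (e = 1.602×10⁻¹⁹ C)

From V_H = IB/(n e t), B = V_H n e t / I.
B = (1.02×10⁻⁷)(2.40×10²⁸)(1.602×10⁻¹⁹)(4.09×10⁻⁴)/2.00 ≈ 0.0802 T.

B ≈ 0.0802 T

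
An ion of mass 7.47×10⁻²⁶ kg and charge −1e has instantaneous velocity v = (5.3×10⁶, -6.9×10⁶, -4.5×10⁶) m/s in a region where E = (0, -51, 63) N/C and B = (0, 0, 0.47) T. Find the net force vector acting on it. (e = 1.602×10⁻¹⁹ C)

F ≈ (5.20×10⁻¹³, 3.99×10⁻¹³, -1.01×10⁻¹⁷) N

v×B = (-3.24×10⁶, -2.49×10⁶, 0) N/C.
E + v×B = (-3.24×10⁶, -2.49×10⁶, 63.0) N/C.
F = q(E + v×B) = (−1.602×10⁻¹⁹ C)·(-3.24×10⁶, -2.49×10⁶, 63.0) = (5.20×10⁻¹³, 3.99×10⁻¹³, -1.01×10⁻¹⁷) N.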